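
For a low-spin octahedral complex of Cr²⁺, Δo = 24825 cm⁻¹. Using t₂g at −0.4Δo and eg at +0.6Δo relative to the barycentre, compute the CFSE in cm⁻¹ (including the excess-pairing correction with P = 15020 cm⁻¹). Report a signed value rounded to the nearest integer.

-24700

Cr sits in group 6; removing 2 electrons leaves Cr²⁺ with 6 − 2 = 4 d electrons.
The d⁴ electrons fill as t₂g⁴ eg⁰.
CFSE(orbital) = 4×(-0.4Δo) + 0×(0.6Δo) = -1.6Δo; with Δo = 24825 cm⁻¹ that is -39720 cm⁻¹.
Pairing penalty: 1 pair vs 0 in the high-spin reference → 1 extra × P = 15020 cm⁻¹.
Combining: -39720 + 15020 = -24700 cm⁻¹.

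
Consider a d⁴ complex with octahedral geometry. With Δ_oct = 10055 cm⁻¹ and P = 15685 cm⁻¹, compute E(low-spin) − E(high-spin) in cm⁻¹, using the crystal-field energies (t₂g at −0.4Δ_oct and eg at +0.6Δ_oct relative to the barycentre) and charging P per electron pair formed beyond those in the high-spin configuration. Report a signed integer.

High-spin d⁴ fills as t₂g³ eg¹ with CFSE 3(−0.4) + 1(+0.6) = -0.6Δ_oct = -6033 cm⁻¹.
Low-spin: t₂g⁴ eg⁰, orbital CFSE = -1.6Δ_oct = -16088 cm⁻¹; plus 1 excess pair × P = +15685 cm⁻¹; total -403 cm⁻¹.
Thus E(LS) − E(HS) = 5630 cm⁻¹.

5630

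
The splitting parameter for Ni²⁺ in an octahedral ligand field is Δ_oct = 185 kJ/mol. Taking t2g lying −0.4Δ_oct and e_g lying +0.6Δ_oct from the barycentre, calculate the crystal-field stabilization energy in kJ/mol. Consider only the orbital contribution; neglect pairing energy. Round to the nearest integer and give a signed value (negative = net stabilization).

Ni sits in group 10; removing 2 electrons leaves Ni²⁺ with 10 − 2 = 8 d electrons.
For octahedral d⁸ the high- and low-spin configurations coincide.
Configuration: t2g^6 e_g^2.
The orbital stabilization is -1.2Δ_oct = -1.2 × 185 = -222 kJ/mol.

-222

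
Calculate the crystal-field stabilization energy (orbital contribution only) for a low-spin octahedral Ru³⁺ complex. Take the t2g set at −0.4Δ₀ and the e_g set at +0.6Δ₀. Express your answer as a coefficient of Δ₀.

-2.0 Δ₀

Group 8 minus oxidation state +3 gives a d⁵ configuration for Ru³⁺.
Configuration: t2g^5 e_g^0.
CFSE = 5(-0.4Δ₀) + 0(0.6Δ₀) = -2.0Δ₀ + 0.0Δ₀ = -2.0Δ₀.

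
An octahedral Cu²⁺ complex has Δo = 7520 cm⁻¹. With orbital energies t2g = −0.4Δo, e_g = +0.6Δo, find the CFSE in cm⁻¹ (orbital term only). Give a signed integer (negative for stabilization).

-4512

Group 11 minus oxidation state +2 gives a d⁹ configuration for Cu²⁺.
For octahedral d⁹ the high- and low-spin configurations coincide.
Electron filling gives t2g^6 e_g^3.
CFSE(orbital) = 6×(-0.4Δo) + 3×(0.6Δo) = -0.6Δo; with Δo = 7520 cm⁻¹ that is -4512 cm⁻¹.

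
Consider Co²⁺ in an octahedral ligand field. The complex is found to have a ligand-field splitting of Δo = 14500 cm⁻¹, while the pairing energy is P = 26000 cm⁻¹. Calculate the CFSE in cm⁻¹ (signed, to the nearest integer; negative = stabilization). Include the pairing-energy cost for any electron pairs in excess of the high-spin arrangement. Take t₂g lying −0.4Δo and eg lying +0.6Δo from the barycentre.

-11600

Co sits in group 9; removing 2 electrons leaves Co²⁺ with 9 − 2 = 7 d electrons.
With Δo < P the complex is high-spin.
That gives t₂g⁵ eg².
Orbital CFSE = -0.8Δo = -0.8 × 14500 = -11600 cm⁻¹.
High-spin has no excess pairs, so no pairing correction applies.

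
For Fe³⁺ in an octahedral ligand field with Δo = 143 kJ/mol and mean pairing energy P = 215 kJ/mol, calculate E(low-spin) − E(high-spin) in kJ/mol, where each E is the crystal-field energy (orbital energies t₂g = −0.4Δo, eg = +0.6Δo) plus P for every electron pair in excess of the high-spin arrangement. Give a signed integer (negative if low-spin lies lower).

Fe sits in group 8; removing 3 electrons leaves Fe³⁺ with 8 − 3 = 5 d electrons.
High-spin: t₂g³ eg², CFSE = 0.0Δo = 0 kJ/mol.
Low-spin t₂g⁵ eg⁰ gives -2.0Δo = -286 kJ/mol, but forming 2 extra pairs costs 2P = 430 kJ/mol, so E(LS) = -286 + 430 = 144 kJ/mol.
Thus E(LS) − E(HS) = 144 kJ/mol.

144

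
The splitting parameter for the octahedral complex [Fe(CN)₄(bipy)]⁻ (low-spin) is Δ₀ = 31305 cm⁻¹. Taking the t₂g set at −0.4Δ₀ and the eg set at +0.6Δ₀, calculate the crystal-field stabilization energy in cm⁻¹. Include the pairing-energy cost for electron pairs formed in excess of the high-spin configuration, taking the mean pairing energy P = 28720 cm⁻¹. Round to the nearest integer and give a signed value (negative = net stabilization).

Ligand charges: 4×(-1) from CN⁻ and 1×(+0) from bipy sum to -4; with overall charge -1, Fe is +3.
Fe³⁺: group 8, so d-count = 8 − 3 = 5.
Electron filling gives t₂g⁵ eg⁰.
CFSE(orbital) = 5×(-0.4Δ₀) + 0×(0.6Δ₀) = -2.0Δ₀; with Δ₀ = 31305 cm⁻¹ that is -62610 cm⁻¹.
Relative to high-spin t₂g³ eg² (0 paired), the low-spin configuration has 2 additional pairs, contributing +2 × 28720 = +57440 cm⁻¹.
Net CFSE = -62610 + 57440 = -5170 cm⁻¹.

-5170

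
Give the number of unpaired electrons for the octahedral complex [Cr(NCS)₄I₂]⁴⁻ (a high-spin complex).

4

Ligand charges: 4×(-1) from NCS⁻ and 2×(-1) from I⁻ sum to -6; with overall charge -4, Cr is +2.
Cr is in group 6, so Cr²⁺ is d⁴ (6 − 2 = 4).
Configuration: t2g^3 e_g^1, giving 4 unpaired electrons.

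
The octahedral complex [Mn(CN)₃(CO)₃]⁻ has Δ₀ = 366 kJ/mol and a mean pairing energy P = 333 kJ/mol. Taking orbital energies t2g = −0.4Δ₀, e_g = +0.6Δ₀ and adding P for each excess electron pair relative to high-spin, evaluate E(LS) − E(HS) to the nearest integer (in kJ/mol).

Ligand charges: 3×(-1) from CN⁻ and 3×(+0) from CO sum to -3; with overall charge -1, Mn is +2.
Mn²⁺: group 7, so d-count = 7 − 2 = 5.
High-spin d⁵ fills as t2g^3 e_g^2 with CFSE 3(−0.4) + 2(+0.6) = 0.0Δ₀ = 0 kJ/mol.
For low-spin the configuration is t2g^5 e_g^0: orbital energy -2.0 × 366 = -732 kJ/mol, and 2 additional pairs relative to high-spin add 666 kJ/mol, giving -66 kJ/mol.
E(LS) − E(HS) = -66 − (0) = -66 kJ/mol.

-66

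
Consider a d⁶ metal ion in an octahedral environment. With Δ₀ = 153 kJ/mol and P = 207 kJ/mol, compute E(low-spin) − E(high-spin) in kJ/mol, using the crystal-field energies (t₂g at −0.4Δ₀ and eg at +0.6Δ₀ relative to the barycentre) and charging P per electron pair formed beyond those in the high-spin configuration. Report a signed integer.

High-spin d⁶ fills as t₂g⁴ eg² with CFSE 4(−0.4) + 2(+0.6) = -0.4Δ₀ = -61 kJ/mol.
Low-spin: t₂g⁶ eg⁰, orbital CFSE = -2.4Δ₀ = -367 kJ/mol; plus 2 excess pairs × P = +414 kJ/mol; total 47 kJ/mol.
E(LS) − E(HS) = 47 − (-61) = 108 kJ/mol.

108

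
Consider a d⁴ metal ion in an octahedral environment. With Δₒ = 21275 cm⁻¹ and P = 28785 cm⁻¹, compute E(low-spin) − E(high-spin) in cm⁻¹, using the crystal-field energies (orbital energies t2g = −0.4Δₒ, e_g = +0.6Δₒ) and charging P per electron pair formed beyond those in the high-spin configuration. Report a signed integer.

High-spin d⁴ fills as t2g^3 e_g^1 with CFSE 3(−0.4) + 1(+0.6) = -0.6Δₒ = -12765 cm⁻¹.
Low-spin t2g^4 e_g^0 gives -1.6Δₒ = -34040 cm⁻¹, but forming 1 extra pair costs 1P = 28785 cm⁻¹, so E(LS) = -34040 + 28785 = -5255 cm⁻¹.
E(LS) − E(HS) = -5255 − (-12765) = 7510 cm⁻¹.

7510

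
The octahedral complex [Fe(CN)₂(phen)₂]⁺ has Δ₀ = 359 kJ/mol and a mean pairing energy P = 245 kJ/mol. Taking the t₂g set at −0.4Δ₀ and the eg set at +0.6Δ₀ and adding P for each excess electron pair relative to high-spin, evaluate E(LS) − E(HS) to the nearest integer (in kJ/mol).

-228

Ligand charges: 2×(-1) from CN⁻ and 2×(+0) from phen sum to -2; with overall charge +1, Fe is +3.
Fe³⁺: group 8, so d-count = 8 − 3 = 5.
High-spin: t₂g³ eg², CFSE = 0.0Δ₀ = 0 kJ/mol.
For low-spin the configuration is t₂g⁵ eg⁰: orbital energy -2.0 × 359 = -718 kJ/mol, and 2 additional pairs relative to high-spin add 490 kJ/mol, giving -228 kJ/mol.
Thus E(LS) − E(HS) = -228 kJ/mol.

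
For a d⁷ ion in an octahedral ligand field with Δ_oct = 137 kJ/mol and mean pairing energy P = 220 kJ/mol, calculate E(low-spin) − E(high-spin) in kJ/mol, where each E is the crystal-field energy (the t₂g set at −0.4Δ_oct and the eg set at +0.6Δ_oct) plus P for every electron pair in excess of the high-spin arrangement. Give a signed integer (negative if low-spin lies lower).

83

High-spin d⁷ fills as t₂g⁵ eg² with CFSE 5(−0.4) + 2(+0.6) = -0.8Δ_oct = -110 kJ/mol.
Low-spin t₂g⁶ eg¹ gives -1.8Δ_oct = -247 kJ/mol, but forming 1 extra pair costs 1P = 220 kJ/mol, so E(LS) = -247 + 220 = -27 kJ/mol.
E(LS) − E(HS) = -27 − (-110) = 83 kJ/mol.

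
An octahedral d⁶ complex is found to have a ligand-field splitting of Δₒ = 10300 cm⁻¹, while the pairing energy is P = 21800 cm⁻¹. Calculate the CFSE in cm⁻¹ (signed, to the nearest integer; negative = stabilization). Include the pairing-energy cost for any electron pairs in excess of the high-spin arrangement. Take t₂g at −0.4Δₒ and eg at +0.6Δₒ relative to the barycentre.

Since Δₒ = 10300 cm⁻¹ < P = 21800 cm⁻¹, the complex adopts the high-spin configuration.
Filling d⁶ accordingly: t₂g⁴ eg².
Orbital CFSE = -0.4Δₒ = -0.4 × 10300 = -4120 cm⁻¹.
High-spin has no excess pairs, so no pairing correction applies.

-4120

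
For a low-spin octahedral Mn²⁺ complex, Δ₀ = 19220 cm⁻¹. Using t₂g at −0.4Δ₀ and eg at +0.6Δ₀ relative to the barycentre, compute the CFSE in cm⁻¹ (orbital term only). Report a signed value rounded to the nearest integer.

-38440

Mn sits in group 7; removing 2 electrons leaves Mn²⁺ with 7 − 2 = 5 d electrons.
Electron filling gives t₂g⁵ eg⁰.
CFSE(orbital) = 5×(-0.4Δ₀) + 0×(0.6Δ₀) = -2.0Δ₀; with Δ₀ = 19220 cm⁻¹ that is -38440 cm⁻¹.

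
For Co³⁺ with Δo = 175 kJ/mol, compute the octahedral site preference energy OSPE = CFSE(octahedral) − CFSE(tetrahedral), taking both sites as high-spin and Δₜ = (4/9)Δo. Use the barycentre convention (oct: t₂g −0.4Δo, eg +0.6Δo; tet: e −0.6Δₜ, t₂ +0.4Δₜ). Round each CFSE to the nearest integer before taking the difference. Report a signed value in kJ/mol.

Co is in group 9, so Co³⁺ is d⁶ (9 − 3 = 6).
Octahedral high-spin t₂g⁴ eg²: CFSE = -0.4 × 175 = -70 kJ/mol.
In a tetrahedral site the filling is e³ t₂³: CFSE(tet) = -0.6Δₜ = -0.6 × (4/9)(175) = -47 kJ/mol.
Subtracting, OSPE = -70 − (-47) = -23 kJ/mol.

-23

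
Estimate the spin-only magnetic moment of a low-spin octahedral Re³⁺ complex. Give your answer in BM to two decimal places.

Re³⁺: group 7, so d-count = 7 − 3 = 4.
Configuration: t2g^4 e_g^0 → 2 unpaired electrons.
μ(spin-only) = √[2(2+2)] = √8 ≈ 2.83 BM.

2.83 BM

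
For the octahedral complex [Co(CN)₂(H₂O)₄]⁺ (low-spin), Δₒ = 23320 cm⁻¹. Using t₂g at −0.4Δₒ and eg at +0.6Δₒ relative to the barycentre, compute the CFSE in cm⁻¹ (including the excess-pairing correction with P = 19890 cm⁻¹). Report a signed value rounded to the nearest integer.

-16188

Ligand charges: 2×(-1) from CN⁻ and 4×(+0) from H₂O sum to -2; with overall charge +1, Co is +3.
Co is in group 9, so Co³⁺ is d⁶ (9 − 3 = 6).
The d⁶ electrons fill as t₂g⁶ eg⁰.
CFSE(orbital) = 6×(-0.4Δₒ) + 0×(0.6Δₒ) = -2.4Δₒ; with Δₒ = 23320 cm⁻¹ that is -55968 cm⁻¹.
Pairing penalty: 3 pairs vs 1 in the high-spin reference → 2 extra × P = 39780 cm⁻¹.
Combining: -55968 + 39780 = -16188 cm⁻¹.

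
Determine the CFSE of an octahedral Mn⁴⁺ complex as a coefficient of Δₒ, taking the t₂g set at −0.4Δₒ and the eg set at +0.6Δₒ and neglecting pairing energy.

Group 7 minus oxidation state +4 gives a d³ configuration for Mn⁴⁺.
Configuration: t₂g³ eg⁰.
CFSE = 3(-0.4Δₒ) + 0(0.6Δₒ) = -1.2Δₒ + 0.0Δₒ = -1.2Δₒ.

-1.2 Δₒ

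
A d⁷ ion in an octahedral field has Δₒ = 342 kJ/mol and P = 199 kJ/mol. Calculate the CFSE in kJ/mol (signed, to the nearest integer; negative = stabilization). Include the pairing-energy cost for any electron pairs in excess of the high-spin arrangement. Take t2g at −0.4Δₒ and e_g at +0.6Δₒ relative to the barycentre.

-417

Since Δₒ = 342 kJ/mol > P = 199 kJ/mol, the complex adopts the low-spin configuration.
Configuration: t2g^6 e_g^1.
Orbital CFSE = -1.8Δₒ = -1.8 × 342 = -616 kJ/mol.
Excess pairs vs high-spin: 3 − 2 = 1; pairing cost = +199 kJ/mol.
Net CFSE = -616 + 199 = -417 kJ/mol.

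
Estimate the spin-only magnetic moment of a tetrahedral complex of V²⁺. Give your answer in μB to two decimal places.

3.87 μB

Group 5 minus oxidation state +2 gives a d³ configuration for V²⁺.
Tetrahedral splitting is small, so the complex is high-spin.
Configuration: e² t₂¹ → 3 unpaired electrons.
μ(spin-only) = √[3(3+2)] = √15 ≈ 3.87 μB.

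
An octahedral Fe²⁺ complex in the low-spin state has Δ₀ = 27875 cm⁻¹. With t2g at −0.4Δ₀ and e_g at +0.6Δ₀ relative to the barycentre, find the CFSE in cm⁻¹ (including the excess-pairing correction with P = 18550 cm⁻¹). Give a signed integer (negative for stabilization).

-29800

Fe²⁺: group 8, so d-count = 8 − 2 = 6.
Electron filling gives t2g^6 e_g^0.
Orbital CFSE = 6(-0.4) + 0(0.6) = -2.4Δ₀ = -2.4 × 27875 = -66900 cm⁻¹.
High-spin d⁶ would be t2g^4 e_g^2 with 1 pair; low-spin has 3, so 2 excess pairs cost +2P = +37100 cm⁻¹.
Overall CFSE = -66900 + 37100 = -29800 cm⁻¹.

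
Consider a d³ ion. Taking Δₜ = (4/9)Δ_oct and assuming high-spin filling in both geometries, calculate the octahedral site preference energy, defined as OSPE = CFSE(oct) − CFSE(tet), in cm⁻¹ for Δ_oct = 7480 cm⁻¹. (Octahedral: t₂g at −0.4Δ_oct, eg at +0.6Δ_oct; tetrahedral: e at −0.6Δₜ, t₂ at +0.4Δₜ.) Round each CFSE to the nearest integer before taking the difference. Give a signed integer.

-6316

In an octahedral site d³ (HS) is t2g^3 e_g^0, giving CFSE(oct) = -1.2Δ_oct = -8976 cm⁻¹.
In a tetrahedral site the filling is e^2 t2^1: CFSE(tet) = -0.8Δₜ = -0.8 × (4/9)(7480) = -2660 cm⁻¹.
OSPE = CFSE(oct) − CFSE(tet) = -8976 − (-2660) = -6316 cm⁻¹.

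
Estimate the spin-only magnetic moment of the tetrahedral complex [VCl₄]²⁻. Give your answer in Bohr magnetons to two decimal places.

3.87 Bohr magnetons

Each Cl⁻ contributes -1; 4 × (-1) = -4. With overall charge -2, V is in the +2 oxidation state.
Group 5 minus oxidation state +2 gives a d³ configuration for V²⁺.
With tetrahedral geometry the complex is necessarily high-spin.
Configuration: e^2 t2^1 → 3 unpaired electrons.
μ(spin-only) = √[3(3+2)] = √15 ≈ 3.87 Bohr magnetons.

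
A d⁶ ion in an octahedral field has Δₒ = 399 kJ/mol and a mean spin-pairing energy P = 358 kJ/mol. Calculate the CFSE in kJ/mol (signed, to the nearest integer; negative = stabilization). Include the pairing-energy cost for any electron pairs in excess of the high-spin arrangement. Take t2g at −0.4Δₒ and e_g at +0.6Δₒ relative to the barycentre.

With Δₒ > P the complex is low-spin.
Filling d⁶ accordingly: t2g^6 e_g^0.
Orbital CFSE = -2.4Δₒ = -2.4 × 399 = -958 kJ/mol.
Excess pairs vs high-spin: 3 − 1 = 2; pairing cost = +716 kJ/mol.
Net CFSE = -958 + 716 = -242 kJ/mol.

-242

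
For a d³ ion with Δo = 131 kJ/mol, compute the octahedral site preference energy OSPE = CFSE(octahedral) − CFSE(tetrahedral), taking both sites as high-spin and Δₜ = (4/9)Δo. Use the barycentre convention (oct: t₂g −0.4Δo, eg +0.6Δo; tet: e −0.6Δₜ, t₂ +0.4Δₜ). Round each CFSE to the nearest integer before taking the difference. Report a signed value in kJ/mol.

-110

Octahedral (high-spin): t2g^3 e_g^0, CFSE = 3(−0.4) + 0(+0.6) = -1.2Δo = -1.2 × 131 = -157 kJ/mol.
Tetrahedral e^2 t2^1 gives -0.8Δₜ = -0.8 × (4/9) × 131 = -47 kJ/mol.
OSPE = -157 − (-47) = -110 kJ/mol.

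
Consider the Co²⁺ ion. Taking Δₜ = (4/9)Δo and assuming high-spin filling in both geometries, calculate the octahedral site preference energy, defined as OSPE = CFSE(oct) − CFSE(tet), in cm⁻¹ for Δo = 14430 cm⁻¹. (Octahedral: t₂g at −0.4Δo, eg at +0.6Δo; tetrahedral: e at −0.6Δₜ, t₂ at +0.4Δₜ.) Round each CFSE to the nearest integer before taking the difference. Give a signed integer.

Co sits in group 9; removing 2 electrons leaves Co²⁺ with 9 − 2 = 7 d electrons.
Octahedral high-spin t₂g⁵ eg²: CFSE = -0.8 × 14430 = -11544 cm⁻¹.
Tetrahedral e⁴ t₂³ gives -1.2Δₜ = -1.2 × (4/9) × 14430 = -7696 cm⁻¹.
Subtracting, OSPE = -11544 − (-7696) = -3848 cm⁻¹.

-3848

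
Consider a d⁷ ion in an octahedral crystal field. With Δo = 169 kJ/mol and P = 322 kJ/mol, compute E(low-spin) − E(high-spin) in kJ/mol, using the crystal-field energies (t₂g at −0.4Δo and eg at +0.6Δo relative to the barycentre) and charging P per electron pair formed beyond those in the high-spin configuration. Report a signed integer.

153

High-spin: t₂g⁵ eg², CFSE = -0.8Δo = -135 kJ/mol.
Low-spin: t₂g⁶ eg¹, orbital CFSE = -1.8Δo = -304 kJ/mol; plus 1 excess pair × P = +322 kJ/mol; total 18 kJ/mol.
The difference is 18 − (-135) = 153 kJ/mol, so high-spin lies lower.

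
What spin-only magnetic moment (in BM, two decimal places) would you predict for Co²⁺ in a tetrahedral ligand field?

3.87 BM

Co sits in group 9; removing 2 electrons leaves Co²⁺ with 9 − 2 = 7 d electrons.
Tetrahedral fields are weak (Δₜ ≈ 4/9 Δₒ), so electrons fill high-spin.
Configuration: e^4 t2^3 → 3 unpaired electrons.
μ(spin-only) = √[3(3+2)] = √15 ≈ 3.87 BM.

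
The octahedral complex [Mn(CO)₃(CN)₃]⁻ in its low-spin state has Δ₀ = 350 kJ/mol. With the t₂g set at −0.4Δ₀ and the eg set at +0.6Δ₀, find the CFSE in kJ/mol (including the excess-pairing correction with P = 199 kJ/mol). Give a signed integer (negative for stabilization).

Ligand charges: 3×(+0) from CO and 3×(-1) from CN⁻ sum to -3; with overall charge -1, Mn is +2.
Mn is in group 7, so Mn²⁺ is d⁵ (7 − 2 = 5).
Electron filling gives t₂g⁵ eg⁰.
Orbital CFSE = 5(-0.4) + 0(0.6) = -2.0Δ₀ = -2.0 × 350 = -700 kJ/mol.
High-spin d⁵ would be t₂g³ eg² with 0 pairs; low-spin has 2, so 2 excess pairs cost +2P = +398 kJ/mol.
Net CFSE = -700 + 398 = -302 kJ/mol.

-302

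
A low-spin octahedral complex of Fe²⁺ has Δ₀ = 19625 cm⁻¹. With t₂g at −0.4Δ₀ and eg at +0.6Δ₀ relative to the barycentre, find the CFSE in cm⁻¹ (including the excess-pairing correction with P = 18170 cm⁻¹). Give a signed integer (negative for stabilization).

-10760

Fe sits in group 8; removing 2 electrons leaves Fe²⁺ with 8 − 2 = 6 d electrons.
Configuration: t₂g⁶ eg⁰.
The orbital stabilization is -2.4Δ₀ = -2.4 × 19625 = -47100 cm⁻¹.
High-spin d⁶ would be t₂g⁴ eg² with 1 pair; low-spin has 3, so 2 excess pairs cost +2P = +36340 cm⁻¹.
Combining: -47100 + 36340 = -10760 cm⁻¹.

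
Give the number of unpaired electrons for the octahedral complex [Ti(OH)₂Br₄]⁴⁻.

Ligand charges: 2×(-1) from OH⁻ and 4×(-1) from Br⁻ sum to -6; with overall charge -4, Ti is +2.
Ti is in group 4, so Ti²⁺ is d² (4 − 2 = 2).
Configuration: t₂g² eg⁰, giving 2 unpaired electrons.

2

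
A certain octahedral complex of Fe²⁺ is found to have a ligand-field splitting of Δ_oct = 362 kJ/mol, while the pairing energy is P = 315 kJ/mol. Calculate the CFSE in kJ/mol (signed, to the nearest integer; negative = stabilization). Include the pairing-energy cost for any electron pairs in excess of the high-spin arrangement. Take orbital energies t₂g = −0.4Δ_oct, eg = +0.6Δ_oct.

Fe²⁺: group 8, so d-count = 8 − 2 = 6.
Since Δ_oct = 362 kJ/mol > P = 315 kJ/mol, the complex adopts the low-spin configuration.
Configuration: t₂g⁶ eg⁰.
Orbital CFSE = -2.4Δ_oct = -2.4 × 362 = -869 kJ/mol.
Excess pairs vs high-spin: 3 − 1 = 2; pairing cost = +630 kJ/mol.
Net CFSE = -869 + 630 = -239 kJ/mol.

-239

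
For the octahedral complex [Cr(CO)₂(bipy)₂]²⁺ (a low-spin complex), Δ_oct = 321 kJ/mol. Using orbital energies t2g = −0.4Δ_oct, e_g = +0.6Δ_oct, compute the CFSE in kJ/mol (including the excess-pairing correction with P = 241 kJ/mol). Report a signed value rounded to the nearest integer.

-273

Ligand charges: 2×(+0) from CO and 2×(+0) from bipy sum to +0; with overall charge +2, Cr is +2.
Cr²⁺: group 6, so d-count = 6 − 2 = 4.
Configuration: t2g^4 e_g^0.
Orbital CFSE = 4(-0.4) + 0(0.6) = -1.6Δ_oct = -1.6 × 321 = -514 kJ/mol.
Pairing penalty: 1 pair vs 0 in the high-spin reference → 1 extra × P = 241 kJ/mol.
Overall CFSE = -514 + 241 = -273 kJ/mol.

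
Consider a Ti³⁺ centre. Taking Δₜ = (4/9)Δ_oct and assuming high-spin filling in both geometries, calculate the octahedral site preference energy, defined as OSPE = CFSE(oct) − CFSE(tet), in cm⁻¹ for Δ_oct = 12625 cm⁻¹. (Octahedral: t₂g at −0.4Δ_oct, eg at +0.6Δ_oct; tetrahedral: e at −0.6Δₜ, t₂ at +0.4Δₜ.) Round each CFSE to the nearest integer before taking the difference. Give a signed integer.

Ti sits in group 4; removing 3 electrons leaves Ti³⁺ with 4 − 3 = 1 d electrons.
Octahedral (high-spin): t2g^1 e_g^0, CFSE = 1(−0.4) + 0(+0.6) = -0.4Δ_oct = -0.4 × 12625 = -5050 cm⁻¹.
In a tetrahedral site the filling is e^1 t2^0: CFSE(tet) = -0.6Δₜ = -0.6 × (4/9)(12625) = -3367 cm⁻¹.
OSPE = CFSE(oct) − CFSE(tet) = -5050 − (-3367) = -1683 cm⁻¹.

-1683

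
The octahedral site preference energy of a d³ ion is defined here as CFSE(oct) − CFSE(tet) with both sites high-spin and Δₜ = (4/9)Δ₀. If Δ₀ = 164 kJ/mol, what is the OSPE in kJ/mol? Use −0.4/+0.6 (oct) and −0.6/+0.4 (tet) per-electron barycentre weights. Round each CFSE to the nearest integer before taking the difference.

In an octahedral site d³ (HS) is t2g^3 e_g^0, giving CFSE(oct) = -1.2Δ₀ = -197 kJ/mol.
Tetrahedral: e^2 t2^1, CFSE = 2(−0.6) + 1(+0.4) = -0.8Δₜ = -0.8 × (4/9) × 164 = -58 kJ/mol.
OSPE = CFSE(oct) − CFSE(tet) = -197 − (-58) = -139 kJ/mol.

-139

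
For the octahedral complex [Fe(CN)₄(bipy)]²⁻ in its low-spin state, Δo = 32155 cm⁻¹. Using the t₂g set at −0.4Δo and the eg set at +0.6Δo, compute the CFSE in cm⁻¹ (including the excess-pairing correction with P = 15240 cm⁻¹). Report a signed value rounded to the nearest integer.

Ligand charges: 4×(-1) from CN⁻ and 1×(+0) from bipy sum to -4; with overall charge -2, Fe is +2.
Fe sits in group 8; removing 2 electrons leaves Fe²⁺ with 8 − 2 = 6 d electrons.
Electron filling gives t₂g⁶ eg⁰.
The orbital stabilization is -2.4Δo = -2.4 × 32155 = -77172 cm⁻¹.
High-spin d⁶ would be t₂g⁴ eg² with 1 pair; low-spin has 3, so 2 excess pairs cost +2P = +30480 cm⁻¹.
Overall CFSE = -77172 + 30480 = -46692 cm⁻¹.

-46692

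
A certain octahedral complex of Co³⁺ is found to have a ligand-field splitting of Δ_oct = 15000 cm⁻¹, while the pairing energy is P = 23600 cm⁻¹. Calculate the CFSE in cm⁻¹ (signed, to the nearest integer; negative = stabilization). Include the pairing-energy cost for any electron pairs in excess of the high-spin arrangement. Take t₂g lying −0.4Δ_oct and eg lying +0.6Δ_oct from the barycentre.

Co³⁺: group 9, so d-count = 9 − 3 = 6.
Since Δ_oct = 15000 cm⁻¹ < P = 23600 cm⁻¹, the complex adopts the high-spin configuration.
Filling d⁶ accordingly: t₂g⁴ eg².
Orbital CFSE = -0.4Δ_oct = -0.4 × 15000 = -6000 cm⁻¹.
High-spin has no excess pairs, so no pairing correction applies.

-6000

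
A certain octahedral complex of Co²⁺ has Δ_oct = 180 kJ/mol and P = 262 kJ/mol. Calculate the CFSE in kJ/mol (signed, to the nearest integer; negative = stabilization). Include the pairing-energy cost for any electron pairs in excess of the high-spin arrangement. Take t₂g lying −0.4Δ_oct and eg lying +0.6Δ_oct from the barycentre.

-144

Co²⁺: group 9, so d-count = 9 − 2 = 7.
Here Δ_oct < P (180 < 262), so the high-spin state is favoured.
Configuration: t₂g⁵ eg².
Orbital CFSE = -0.8Δ_oct = -0.8 × 180 = -144 kJ/mol.
High-spin has no excess pairs, so no pairing correction applies.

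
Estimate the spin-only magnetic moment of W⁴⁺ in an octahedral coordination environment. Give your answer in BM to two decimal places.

2.83 BM

Group 6 minus oxidation state +4 gives a d² configuration for W⁴⁺.
Configuration: t2g^2 e_g^0 → 2 unpaired electrons.
μ(spin-only) = √[2(2+2)] = √8 ≈ 2.83 BM.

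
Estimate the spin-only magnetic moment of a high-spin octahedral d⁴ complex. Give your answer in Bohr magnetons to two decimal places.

Configuration: t₂g³ eg¹ → 4 unpaired electrons.
μ(spin-only) = √[4(4+2)] = √24 ≈ 4.90 Bohr magnetons.

4.90 Bohr magnetons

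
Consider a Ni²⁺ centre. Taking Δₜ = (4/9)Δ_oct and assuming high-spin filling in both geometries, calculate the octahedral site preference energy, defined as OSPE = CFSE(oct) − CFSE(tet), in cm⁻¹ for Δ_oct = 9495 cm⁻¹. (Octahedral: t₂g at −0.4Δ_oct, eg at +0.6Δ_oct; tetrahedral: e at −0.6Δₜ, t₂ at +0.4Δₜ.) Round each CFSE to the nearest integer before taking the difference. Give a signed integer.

-8018

Ni sits in group 10; removing 2 electrons leaves Ni²⁺ with 10 − 2 = 8 d electrons.
In an octahedral site d⁸ (HS) is t2g^6 e_g^2, giving CFSE(oct) = -1.2Δ_oct = -11394 cm⁻¹.
In a tetrahedral site the filling is e^4 t2^4: CFSE(tet) = -0.8Δₜ = -0.8 × (4/9)(9495) = -3376 cm⁻¹.
OSPE = -11394 − (-3376) = -8018 cm⁻¹.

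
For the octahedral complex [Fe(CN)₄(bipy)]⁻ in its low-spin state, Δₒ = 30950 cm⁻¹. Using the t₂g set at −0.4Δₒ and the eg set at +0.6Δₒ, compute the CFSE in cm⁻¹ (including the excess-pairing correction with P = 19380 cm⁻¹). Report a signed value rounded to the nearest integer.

-23140

Ligand charges: 4×(-1) from CN⁻ and 1×(+0) from bipy sum to -4; with overall charge -1, Fe is +3.
Fe³⁺: group 8, so d-count = 8 − 3 = 5.
Configuration: t₂g⁵ eg⁰.
CFSE(orbital) = 5×(-0.4Δₒ) + 0×(0.6Δₒ) = -2.0Δₒ; with Δₒ = 30950 cm⁻¹ that is -61900 cm⁻¹.
Relative to high-spin t₂g³ eg² (0 paired), the low-spin configuration has 2 additional pairs, contributing +2 × 19380 = +38760 cm⁻¹.
Overall CFSE = -61900 + 38760 = -23140 cm⁻¹.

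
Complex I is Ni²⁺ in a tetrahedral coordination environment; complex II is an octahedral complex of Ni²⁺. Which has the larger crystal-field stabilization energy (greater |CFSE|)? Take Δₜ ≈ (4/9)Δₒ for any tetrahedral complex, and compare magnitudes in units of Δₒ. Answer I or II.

II

I: Ni sits in group 10; removing 2 electrons leaves Ni²⁺ with 10 − 2 = 8 d electrons; Tetrahedral splitting is small, so the complex is high-spin; e⁴ t₂⁴, CFSE = -0.8Δₜ ≈ -0.36Δₒ.
II: Ni²⁺: group 10, so d-count = 10 − 2 = 8; t₂g⁶ eg², CFSE = -1.2Δₒ.
So II has the larger |CFSE|.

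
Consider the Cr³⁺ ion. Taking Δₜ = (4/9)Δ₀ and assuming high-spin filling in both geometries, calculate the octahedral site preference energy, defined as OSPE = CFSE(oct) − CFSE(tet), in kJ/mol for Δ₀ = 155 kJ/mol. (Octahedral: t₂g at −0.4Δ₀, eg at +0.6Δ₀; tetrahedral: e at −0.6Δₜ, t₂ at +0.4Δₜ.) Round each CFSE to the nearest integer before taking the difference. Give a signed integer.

Cr sits in group 6; removing 3 electrons leaves Cr³⁺ with 6 − 3 = 3 d electrons.
Octahedral (high-spin): t₂g³ eg⁰, CFSE = 3(−0.4) + 0(+0.6) = -1.2Δ₀ = -1.2 × 155 = -186 kJ/mol.
Tetrahedral: e² t₂¹, CFSE = 2(−0.6) + 1(+0.4) = -0.8Δₜ = -0.8 × (4/9) × 155 = -55 kJ/mol.
OSPE = CFSE(oct) − CFSE(tet) = -186 − (-55) = -131 kJ/mol.

-131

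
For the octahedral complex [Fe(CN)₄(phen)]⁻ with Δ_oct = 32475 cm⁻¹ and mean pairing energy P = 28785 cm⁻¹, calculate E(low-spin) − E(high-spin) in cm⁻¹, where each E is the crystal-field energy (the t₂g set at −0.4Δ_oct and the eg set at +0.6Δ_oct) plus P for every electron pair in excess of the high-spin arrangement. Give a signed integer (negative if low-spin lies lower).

-7380

Ligand charges: 4×(-1) from CN⁻ and 1×(+0) from phen sum to -4; with overall charge -1, Fe is +3.
Fe is in group 8, so Fe³⁺ is d⁵ (8 − 3 = 5).
High-spin d⁵ fills as t₂g³ eg² with CFSE 3(−0.4) + 2(+0.6) = 0.0Δ_oct = 0 cm⁻¹.
Low-spin: t₂g⁵ eg⁰, orbital CFSE = -2.0Δ_oct = -64950 cm⁻¹; plus 2 excess pairs × P = +57570 cm⁻¹; total -7380 cm⁻¹.
E(LS) − E(HS) = -7380 − (0) = -7380 cm⁻¹.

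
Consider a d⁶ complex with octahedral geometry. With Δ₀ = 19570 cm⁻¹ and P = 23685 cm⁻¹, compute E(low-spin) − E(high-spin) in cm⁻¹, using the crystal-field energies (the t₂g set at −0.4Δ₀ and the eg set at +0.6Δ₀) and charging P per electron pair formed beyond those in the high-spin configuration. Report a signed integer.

In the high-spin limit (t₂g⁴ eg²) the orbital term is -0.4Δ₀ = -7828 cm⁻¹, with no excess pairing.
Low-spin t₂g⁶ eg⁰ gives -2.4Δ₀ = -46968 cm⁻¹, but forming 2 extra pairs costs 2P = 47370 cm⁻¹, so E(LS) = -46968 + 47370 = 402 cm⁻¹.
E(LS) − E(HS) = 402 − (-7828) = 8230 cm⁻¹.

8230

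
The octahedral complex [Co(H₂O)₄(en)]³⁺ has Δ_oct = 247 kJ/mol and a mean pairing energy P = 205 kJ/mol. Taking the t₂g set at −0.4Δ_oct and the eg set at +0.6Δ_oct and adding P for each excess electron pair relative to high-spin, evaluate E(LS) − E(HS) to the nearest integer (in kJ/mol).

-84

Ligand charges: 4×(+0) from H₂O and 1×(+0) from en sum to +0; with overall charge +3, Co is +3.
Co is in group 9, so Co³⁺ is d⁶ (9 − 3 = 6).
High-spin d⁶ fills as t₂g⁴ eg² with CFSE 4(−0.4) + 2(+0.6) = -0.4Δ_oct = -99 kJ/mol.
Low-spin: t₂g⁶ eg⁰, orbital CFSE = -2.4Δ_oct = -593 kJ/mol; plus 2 excess pairs × P = +410 kJ/mol; total -183 kJ/mol.
The difference is -183 − (-99) = -84 kJ/mol, so low-spin lies lower.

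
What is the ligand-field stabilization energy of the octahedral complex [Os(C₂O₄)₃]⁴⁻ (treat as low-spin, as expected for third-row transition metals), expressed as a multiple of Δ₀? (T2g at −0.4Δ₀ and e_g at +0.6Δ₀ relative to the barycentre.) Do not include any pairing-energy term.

Each C₂O₄²⁻ contributes -2; 3 × (-2) = -6. With overall charge -4, Os is in the +2 oxidation state.
Os sits in group 8; removing 2 electrons leaves Os²⁺ with 8 − 2 = 6 d electrons.
Configuration: t2g^6 e_g^0.
CFSE = 6(-0.4Δ₀) + 0(0.6Δ₀) = -2.4Δ₀ + 0.0Δ₀ = -2.4Δ₀.

-2.4 Δ₀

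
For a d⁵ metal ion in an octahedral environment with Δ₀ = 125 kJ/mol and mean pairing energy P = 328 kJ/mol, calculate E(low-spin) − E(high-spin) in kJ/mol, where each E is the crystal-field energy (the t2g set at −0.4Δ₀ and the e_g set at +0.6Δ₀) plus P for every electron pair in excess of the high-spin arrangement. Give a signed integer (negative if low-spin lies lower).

In the high-spin limit (t2g^3 e_g^2) the orbital term is 0.0Δ₀ = 0 kJ/mol, with no excess pairing.
Low-spin t2g^5 e_g^0 gives -2.0Δ₀ = -250 kJ/mol, but forming 2 extra pairs costs 2P = 656 kJ/mol, so E(LS) = -250 + 656 = 406 kJ/mol.
Thus E(LS) − E(HS) = 406 kJ/mol.

406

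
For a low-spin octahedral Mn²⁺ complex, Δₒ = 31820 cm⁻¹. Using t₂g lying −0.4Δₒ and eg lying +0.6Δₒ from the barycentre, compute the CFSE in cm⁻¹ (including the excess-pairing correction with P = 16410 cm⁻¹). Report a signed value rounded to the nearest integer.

Mn is in group 7, so Mn²⁺ is d⁵ (7 − 2 = 5).
Electron filling gives t₂g⁵ eg⁰.
The orbital stabilization is -2.0Δₒ = -2.0 × 31820 = -63640 cm⁻¹.
High-spin d⁵ would be t₂g³ eg² with 0 pairs; low-spin has 2, so 2 excess pairs cost +2P = +32820 cm⁻¹.
Net CFSE = -63640 + 32820 = -30820 cm⁻¹.

-30820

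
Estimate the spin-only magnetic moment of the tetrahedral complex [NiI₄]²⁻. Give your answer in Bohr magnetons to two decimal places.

Each I⁻ contributes -1; 4 × (-1) = -4. With overall charge -2, Ni is in the +2 oxidation state.
Ni is in group 10, so Ni²⁺ is d⁸ (10 − 2 = 8).
Tetrahedral fields are weak (Δₜ ≈ 4/9 Δₒ), so electrons fill high-spin.
Configuration: e^4 t2^4 → 2 unpaired electrons.
μ(spin-only) = √[2(2+2)] = √8 ≈ 2.83 Bohr magnetons.

2.83 Bohr magnetons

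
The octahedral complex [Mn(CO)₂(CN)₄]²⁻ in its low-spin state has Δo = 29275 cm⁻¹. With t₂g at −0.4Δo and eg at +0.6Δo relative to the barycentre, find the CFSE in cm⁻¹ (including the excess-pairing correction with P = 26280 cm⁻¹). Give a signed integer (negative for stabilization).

Ligand charges: 2×(+0) from CO and 4×(-1) from CN⁻ sum to -4; with overall charge -2, Mn is +2.
Mn²⁺: group 7, so d-count = 7 − 2 = 5.
Electron filling gives t₂g⁵ eg⁰.
CFSE(orbital) = 5×(-0.4Δo) + 0×(0.6Δo) = -2.0Δo; with Δo = 29275 cm⁻¹ that is -58550 cm⁻¹.
High-spin d⁵ would be t₂g³ eg² with 0 pairs; low-spin has 2, so 2 excess pairs cost +2P = +52560 cm⁻¹.
Combining: -58550 + 52560 = -5990 cm⁻¹.

-5990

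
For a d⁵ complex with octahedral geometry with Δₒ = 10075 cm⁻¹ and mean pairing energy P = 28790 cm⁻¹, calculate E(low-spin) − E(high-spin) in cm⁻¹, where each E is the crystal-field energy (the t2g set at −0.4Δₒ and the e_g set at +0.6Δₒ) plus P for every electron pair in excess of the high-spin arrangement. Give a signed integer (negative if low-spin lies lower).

High-spin d⁵ fills as t2g^3 e_g^2 with CFSE 3(−0.4) + 2(+0.6) = 0.0Δₒ = 0 cm⁻¹.
Low-spin t2g^5 e_g^0 gives -2.0Δₒ = -20150 cm⁻¹, but forming 2 extra pairs costs 2P = 57580 cm⁻¹, so E(LS) = -20150 + 57580 = 37430 cm⁻¹.
Thus E(LS) − E(HS) = 37430 cm⁻¹.

37430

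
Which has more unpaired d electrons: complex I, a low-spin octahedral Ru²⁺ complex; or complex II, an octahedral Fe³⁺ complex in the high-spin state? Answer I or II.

I: Ru²⁺: group 8, so d-count = 8 − 2 = 6; t₂g⁶ eg⁰ → 0 unpaired.
II: Fe is in group 8, so Fe³⁺ is d⁵ (8 − 3 = 5); t₂g³ eg² → 5 unpaired.
So II has more unpaired electrons.

II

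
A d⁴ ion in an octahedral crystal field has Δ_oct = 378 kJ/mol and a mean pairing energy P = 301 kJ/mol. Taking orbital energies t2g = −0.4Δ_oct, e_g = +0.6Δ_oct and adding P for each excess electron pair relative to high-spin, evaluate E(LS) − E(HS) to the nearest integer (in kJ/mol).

In the high-spin limit (t2g^3 e_g^1) the orbital term is -0.6Δ_oct = -227 kJ/mol, with no excess pairing.
Low-spin: t2g^4 e_g^0, orbital CFSE = -1.6Δ_oct = -605 kJ/mol; plus 1 excess pair × P = +301 kJ/mol; total -304 kJ/mol.
The difference is -304 − (-227) = -77 kJ/mol, so low-spin lies lower.

-77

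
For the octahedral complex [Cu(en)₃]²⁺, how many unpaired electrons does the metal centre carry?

1

en is neutral, so the +2 overall charge sits on Cu: oxidation state +2.
Cu is in group 11, so Cu²⁺ is d⁹ (11 − 2 = 9).
For octahedral d⁹ the high- and low-spin configurations coincide.
Configuration: t₂g⁶ eg³, giving 1 unpaired electron.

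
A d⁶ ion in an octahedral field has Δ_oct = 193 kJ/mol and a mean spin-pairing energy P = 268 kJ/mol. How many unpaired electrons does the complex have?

4

Here Δ_oct < P (193 < 268), so the high-spin state is favoured.
Configuration: t₂g⁴ eg².
Unpaired electrons: 4.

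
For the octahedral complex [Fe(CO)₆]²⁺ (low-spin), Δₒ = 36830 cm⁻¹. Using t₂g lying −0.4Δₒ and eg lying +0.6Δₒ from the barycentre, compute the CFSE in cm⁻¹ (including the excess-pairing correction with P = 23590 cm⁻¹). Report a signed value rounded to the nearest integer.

CO is neutral, so the +2 overall charge sits on Fe: oxidation state +2.
Group 8 minus oxidation state +2 gives a d⁶ configuration for Fe²⁺.
Electron filling gives t₂g⁶ eg⁰.
Orbital CFSE = 6(-0.4) + 0(0.6) = -2.4Δₒ = -2.4 × 36830 = -88392 cm⁻¹.
High-spin d⁶ would be t₂g⁴ eg² with 1 pair; low-spin has 3, so 2 excess pairs cost +2P = +47180 cm⁻¹.
Overall CFSE = -88392 + 47180 = -41212 cm⁻¹.

-41212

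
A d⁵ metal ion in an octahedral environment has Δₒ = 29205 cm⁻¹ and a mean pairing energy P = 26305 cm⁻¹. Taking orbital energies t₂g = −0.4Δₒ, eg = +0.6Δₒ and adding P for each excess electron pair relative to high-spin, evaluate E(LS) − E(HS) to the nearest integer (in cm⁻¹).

-5800

High-spin: t₂g³ eg², CFSE = 0.0Δₒ = 0 cm⁻¹.
Low-spin t₂g⁵ eg⁰ gives -2.0Δₒ = -58410 cm⁻¹, but forming 2 extra pairs costs 2P = 52610 cm⁻¹, so E(LS) = -58410 + 52610 = -5800 cm⁻¹.
Thus E(LS) − E(HS) = -5800 cm⁻¹.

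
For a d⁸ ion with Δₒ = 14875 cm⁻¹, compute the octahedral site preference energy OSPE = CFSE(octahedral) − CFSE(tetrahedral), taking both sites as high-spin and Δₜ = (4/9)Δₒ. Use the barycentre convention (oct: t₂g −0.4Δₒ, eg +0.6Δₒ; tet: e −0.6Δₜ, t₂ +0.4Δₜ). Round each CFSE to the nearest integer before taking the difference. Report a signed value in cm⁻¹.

Octahedral high-spin t2g^6 e_g^2: CFSE = -1.2 × 14875 = -17850 cm⁻¹.
In a tetrahedral site the filling is e^4 t2^4: CFSE(tet) = -0.8Δₜ = -0.8 × (4/9)(14875) = -5289 cm⁻¹.
Subtracting, OSPE = -17850 − (-5289) = -12561 cm⁻¹.

-12561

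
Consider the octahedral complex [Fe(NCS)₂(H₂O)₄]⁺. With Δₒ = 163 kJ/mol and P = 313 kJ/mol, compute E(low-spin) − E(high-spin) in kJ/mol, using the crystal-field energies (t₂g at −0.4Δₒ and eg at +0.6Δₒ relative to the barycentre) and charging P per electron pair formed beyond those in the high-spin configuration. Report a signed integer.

300

Ligand charges: 2×(-1) from NCS⁻ and 4×(+0) from H₂O sum to -2; with overall charge +1, Fe is +3.
Fe³⁺: group 8, so d-count = 8 − 3 = 5.
In the high-spin limit (t₂g³ eg²) the orbital term is 0.0Δₒ = 0 kJ/mol, with no excess pairing.
Low-spin t₂g⁵ eg⁰ gives -2.0Δₒ = -326 kJ/mol, but forming 2 extra pairs costs 2P = 626 kJ/mol, so E(LS) = -326 + 626 = 300 kJ/mol.
Thus E(LS) − E(HS) = 300 kJ/mol.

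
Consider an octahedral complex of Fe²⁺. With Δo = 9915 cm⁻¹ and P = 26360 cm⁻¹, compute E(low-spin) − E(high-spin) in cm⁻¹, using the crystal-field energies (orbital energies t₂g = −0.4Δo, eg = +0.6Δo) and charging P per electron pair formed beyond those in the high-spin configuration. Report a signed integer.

Fe is in group 8, so Fe²⁺ is d⁶ (8 − 2 = 6).
In the high-spin limit (t₂g⁴ eg²) the orbital term is -0.4Δo = -3966 cm⁻¹, with no excess pairing.
For low-spin the configuration is t₂g⁶ eg⁰: orbital energy -2.4 × 9915 = -23796 cm⁻¹, and 2 additional pairs relative to high-spin add 52720 cm⁻¹, giving 28924 cm⁻¹.
The difference is 28924 − (-3966) = 32890 cm⁻¹, so high-spin lies lower.

32890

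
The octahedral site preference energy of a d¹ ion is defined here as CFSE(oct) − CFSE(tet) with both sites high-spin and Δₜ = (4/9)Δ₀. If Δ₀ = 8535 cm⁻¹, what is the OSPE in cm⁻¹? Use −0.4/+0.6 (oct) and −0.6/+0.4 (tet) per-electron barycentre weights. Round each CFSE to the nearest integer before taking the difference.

-1138

In an octahedral site d¹ (HS) is t₂g¹ eg⁰, giving CFSE(oct) = -0.4Δ₀ = -3414 cm⁻¹.
Tetrahedral e¹ t₂⁰ gives -0.6Δₜ = -0.6 × (4/9) × 8535 = -2276 cm⁻¹.
OSPE = -3414 − (-2276) = -1138 cm⁻¹.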